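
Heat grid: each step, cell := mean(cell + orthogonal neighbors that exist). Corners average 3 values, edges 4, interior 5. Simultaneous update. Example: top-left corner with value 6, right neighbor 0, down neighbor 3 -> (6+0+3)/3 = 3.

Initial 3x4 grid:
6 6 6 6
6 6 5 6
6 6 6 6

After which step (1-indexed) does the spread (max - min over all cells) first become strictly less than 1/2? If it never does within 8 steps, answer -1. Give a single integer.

Step 1: max=6, min=23/4, spread=1/4
  -> spread < 1/2 first at step 1
Step 2: max=6, min=577/100, spread=23/100
Step 3: max=2387/400, min=27989/4800, spread=131/960
Step 4: max=42809/7200, min=252649/43200, spread=841/8640
Step 5: max=8546627/1440000, min=101137949/17280000, spread=56863/691200
Step 6: max=76770457/12960000, min=911585659/155520000, spread=386393/6220800
Step 7: max=30683641187/5184000000, min=364854276869/62208000000, spread=26795339/497664000
Step 8: max=1839153850333/311040000000, min=21911064285871/3732480000000, spread=254051069/5971968000

Answer: 1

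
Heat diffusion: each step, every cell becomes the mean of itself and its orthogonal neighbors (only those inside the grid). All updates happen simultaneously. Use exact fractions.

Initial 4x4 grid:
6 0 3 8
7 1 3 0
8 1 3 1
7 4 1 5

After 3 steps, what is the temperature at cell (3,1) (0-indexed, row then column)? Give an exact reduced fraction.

Answer: 13633/3600

Derivation:
Step 1: cell (3,1) = 13/4
Step 2: cell (3,1) = 487/120
Step 3: cell (3,1) = 13633/3600
Full grid after step 3:
  8489/2160 6017/1800 5413/1800 1301/432
  30623/7200 20039/6000 16663/6000 19807/7200
  32711/7200 21989/6000 3217/1200 18407/7200
  10379/2160 13633/3600 10681/3600 5483/2160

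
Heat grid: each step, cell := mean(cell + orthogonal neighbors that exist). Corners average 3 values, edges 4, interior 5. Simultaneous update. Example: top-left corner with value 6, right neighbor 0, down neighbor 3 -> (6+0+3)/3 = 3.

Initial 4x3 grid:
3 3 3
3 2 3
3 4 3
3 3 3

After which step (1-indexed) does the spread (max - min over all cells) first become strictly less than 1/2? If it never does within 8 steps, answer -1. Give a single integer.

Answer: 2

Derivation:
Step 1: max=13/4, min=11/4, spread=1/2
Step 2: max=19/6, min=17/6, spread=1/3
  -> spread < 1/2 first at step 2
Step 3: max=3011/960, min=2749/960, spread=131/480
Step 4: max=26761/8640, min=25079/8640, spread=841/4320
Step 5: max=2130463/691200, min=2016737/691200, spread=56863/345600
Step 6: max=19048793/6220800, min=18276007/6220800, spread=386393/3110400
Step 7: max=1519787339/497664000, min=1466196661/497664000, spread=26795339/248832000
Step 8: max=18169955069/5971968000, min=17661852931/5971968000, spread=254051069/2985984000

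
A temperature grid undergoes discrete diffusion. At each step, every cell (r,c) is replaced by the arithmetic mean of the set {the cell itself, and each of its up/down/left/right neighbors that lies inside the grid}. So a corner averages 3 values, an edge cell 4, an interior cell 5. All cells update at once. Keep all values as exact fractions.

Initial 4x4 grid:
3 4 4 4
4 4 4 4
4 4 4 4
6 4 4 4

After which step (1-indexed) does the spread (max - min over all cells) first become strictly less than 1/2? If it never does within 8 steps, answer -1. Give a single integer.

Answer: 4

Derivation:
Step 1: max=14/3, min=11/3, spread=1
Step 2: max=41/9, min=67/18, spread=5/6
Step 3: max=1883/432, min=104/27, spread=73/144
Step 4: max=55697/12960, min=3149/810, spread=1771/4320
  -> spread < 1/2 first at step 4
Step 5: max=1644371/388800, min=5090861/1296000, spread=1171127/3888000
Step 6: max=48913229/11664000, min=153812237/38880000, spread=27695579/116640000
Step 7: max=1456016747/349920000, min=4631634629/1166400000, spread=665263583/3499200000
Step 8: max=43454540717/10497600000, min=46436580623/11664000000, spread=16616181563/104976000000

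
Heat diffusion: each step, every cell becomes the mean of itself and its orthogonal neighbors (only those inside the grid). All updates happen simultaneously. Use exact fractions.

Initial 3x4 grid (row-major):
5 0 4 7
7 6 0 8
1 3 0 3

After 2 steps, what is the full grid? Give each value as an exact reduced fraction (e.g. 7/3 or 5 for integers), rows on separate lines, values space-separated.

After step 1:
  4 15/4 11/4 19/3
  19/4 16/5 18/5 9/2
  11/3 5/2 3/2 11/3
After step 2:
  25/6 137/40 493/120 163/36
  937/240 89/25 311/100 181/40
  131/36 163/60 169/60 29/9

Answer: 25/6 137/40 493/120 163/36
937/240 89/25 311/100 181/40
131/36 163/60 169/60 29/9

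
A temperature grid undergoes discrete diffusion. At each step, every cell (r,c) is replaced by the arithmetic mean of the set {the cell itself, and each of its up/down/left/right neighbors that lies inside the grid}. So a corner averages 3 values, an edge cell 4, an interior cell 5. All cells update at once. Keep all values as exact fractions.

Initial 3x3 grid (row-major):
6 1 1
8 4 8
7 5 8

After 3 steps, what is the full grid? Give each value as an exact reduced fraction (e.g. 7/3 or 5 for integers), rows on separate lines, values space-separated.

After step 1:
  5 3 10/3
  25/4 26/5 21/4
  20/3 6 7
After step 2:
  19/4 62/15 139/36
  1387/240 257/50 1247/240
  227/36 373/60 73/12
After step 3:
  391/80 1006/225 9497/2160
  79109/14400 5293/1000 73009/14400
  13177/2160 21371/3600 4199/720

Answer: 391/80 1006/225 9497/2160
79109/14400 5293/1000 73009/14400
13177/2160 21371/3600 4199/720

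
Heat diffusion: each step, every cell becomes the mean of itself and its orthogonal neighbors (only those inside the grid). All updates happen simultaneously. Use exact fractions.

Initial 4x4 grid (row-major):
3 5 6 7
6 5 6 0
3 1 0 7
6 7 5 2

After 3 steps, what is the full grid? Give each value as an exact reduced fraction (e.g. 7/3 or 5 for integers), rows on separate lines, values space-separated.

After step 1:
  14/3 19/4 6 13/3
  17/4 23/5 17/5 5
  4 16/5 19/5 9/4
  16/3 19/4 7/2 14/3
After step 2:
  41/9 1201/240 1109/240 46/9
  1051/240 101/25 114/25 899/240
  1007/240 407/100 323/100 943/240
  169/36 1007/240 1003/240 125/36
After step 3:
  2509/540 32797/7200 34733/7200 1213/270
  30907/7200 1654/375 6059/1500 31223/7200
  31211/7200 11839/3000 11981/3000 25879/7200
  4711/1080 30851/7200 27139/7200 4169/1080

Answer: 2509/540 32797/7200 34733/7200 1213/270
30907/7200 1654/375 6059/1500 31223/7200
31211/7200 11839/3000 11981/3000 25879/7200
4711/1080 30851/7200 27139/7200 4169/1080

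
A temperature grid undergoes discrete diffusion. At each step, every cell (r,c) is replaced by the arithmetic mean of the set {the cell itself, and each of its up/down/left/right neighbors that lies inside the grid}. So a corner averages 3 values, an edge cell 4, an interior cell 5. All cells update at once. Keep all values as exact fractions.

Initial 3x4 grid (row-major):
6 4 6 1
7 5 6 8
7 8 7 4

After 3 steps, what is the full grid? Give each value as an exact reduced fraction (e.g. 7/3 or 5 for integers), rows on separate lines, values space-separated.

Answer: 2495/432 5033/900 3107/600 1241/240
9977/1600 11939/2000 34727/6000 77743/14400
2833/432 5833/900 5473/900 12839/2160

Derivation:
After step 1:
  17/3 21/4 17/4 5
  25/4 6 32/5 19/4
  22/3 27/4 25/4 19/3
After step 2:
  103/18 127/24 209/40 14/3
  101/16 613/100 553/100 1349/240
  61/9 79/12 193/30 52/9
After step 3:
  2495/432 5033/900 3107/600 1241/240
  9977/1600 11939/2000 34727/6000 77743/14400
  2833/432 5833/900 5473/900 12839/2160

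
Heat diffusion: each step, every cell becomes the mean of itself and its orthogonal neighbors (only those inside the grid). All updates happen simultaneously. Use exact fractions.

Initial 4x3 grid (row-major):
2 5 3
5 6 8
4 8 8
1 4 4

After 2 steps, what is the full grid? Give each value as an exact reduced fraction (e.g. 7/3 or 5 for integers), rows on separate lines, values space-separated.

Answer: 49/12 74/15 187/36
383/80 269/50 1499/240
71/16 563/100 295/48
47/12 223/48 199/36

Derivation:
After step 1:
  4 4 16/3
  17/4 32/5 25/4
  9/2 6 7
  3 17/4 16/3
After step 2:
  49/12 74/15 187/36
  383/80 269/50 1499/240
  71/16 563/100 295/48
  47/12 223/48 199/36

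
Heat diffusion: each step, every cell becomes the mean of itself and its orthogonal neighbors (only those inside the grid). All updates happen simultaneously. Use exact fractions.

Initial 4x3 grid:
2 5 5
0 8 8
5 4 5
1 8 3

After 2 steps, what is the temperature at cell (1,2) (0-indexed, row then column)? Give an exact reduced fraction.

Answer: 45/8

Derivation:
Step 1: cell (1,2) = 13/2
Step 2: cell (1,2) = 45/8
Full grid after step 2:
  133/36 55/12 35/6
  163/48 21/4 45/8
  203/48 9/2 137/24
  67/18 5 43/9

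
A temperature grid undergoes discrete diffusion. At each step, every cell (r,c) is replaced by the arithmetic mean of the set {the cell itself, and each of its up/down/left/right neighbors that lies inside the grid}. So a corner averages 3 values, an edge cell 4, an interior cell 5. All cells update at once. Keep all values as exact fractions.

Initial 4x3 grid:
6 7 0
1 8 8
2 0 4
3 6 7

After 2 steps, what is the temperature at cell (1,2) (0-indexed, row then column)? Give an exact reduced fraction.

Step 1: cell (1,2) = 5
Step 2: cell (1,2) = 391/80
Full grid after step 2:
  85/18 1183/240 61/12
  913/240 233/50 391/80
  161/48 381/100 233/48
  55/18 13/3 173/36

Answer: 391/80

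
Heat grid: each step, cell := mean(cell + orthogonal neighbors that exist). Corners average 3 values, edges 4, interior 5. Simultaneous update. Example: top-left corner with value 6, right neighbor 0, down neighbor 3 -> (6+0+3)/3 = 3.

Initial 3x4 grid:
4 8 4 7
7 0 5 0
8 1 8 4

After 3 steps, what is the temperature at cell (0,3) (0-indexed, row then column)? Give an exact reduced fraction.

Step 1: cell (0,3) = 11/3
Step 2: cell (0,3) = 41/9
Step 3: cell (0,3) = 1133/270
Full grid after step 3:
  11027/2160 16693/3600 8269/1800 1133/270
  68687/14400 14039/3000 24733/6000 7609/1800
  5221/1080 31511/7200 3439/800 2873/720

Answer: 1133/270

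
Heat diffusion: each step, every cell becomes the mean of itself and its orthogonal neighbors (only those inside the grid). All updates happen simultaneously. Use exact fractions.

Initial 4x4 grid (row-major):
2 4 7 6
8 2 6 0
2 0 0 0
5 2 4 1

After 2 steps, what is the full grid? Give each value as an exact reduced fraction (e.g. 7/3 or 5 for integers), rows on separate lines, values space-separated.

Answer: 143/36 109/24 101/24 157/36
191/48 309/100 71/20 127/48
229/80 137/50 41/25 83/48
19/6 87/40 49/24 11/9

Derivation:
After step 1:
  14/3 15/4 23/4 13/3
  7/2 4 3 3
  15/4 6/5 2 1/4
  3 11/4 7/4 5/3
After step 2:
  143/36 109/24 101/24 157/36
  191/48 309/100 71/20 127/48
  229/80 137/50 41/25 83/48
  19/6 87/40 49/24 11/9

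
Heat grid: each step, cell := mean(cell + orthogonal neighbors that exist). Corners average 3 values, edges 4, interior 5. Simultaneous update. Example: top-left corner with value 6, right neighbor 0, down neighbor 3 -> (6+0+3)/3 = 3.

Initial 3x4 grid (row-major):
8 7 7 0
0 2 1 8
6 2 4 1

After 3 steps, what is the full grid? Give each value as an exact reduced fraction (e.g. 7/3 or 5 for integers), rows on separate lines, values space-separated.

Answer: 3073/720 3627/800 3167/800 3023/720
14369/3600 21019/6000 23369/6000 24773/7200
3437/1080 3071/900 10939/3600 1901/540

Derivation:
After step 1:
  5 6 15/4 5
  4 12/5 22/5 5/2
  8/3 7/2 2 13/3
After step 2:
  5 343/80 383/80 15/4
  211/60 203/50 301/100 487/120
  61/18 317/120 427/120 53/18
After step 3:
  3073/720 3627/800 3167/800 3023/720
  14369/3600 21019/6000 23369/6000 24773/7200
  3437/1080 3071/900 10939/3600 1901/540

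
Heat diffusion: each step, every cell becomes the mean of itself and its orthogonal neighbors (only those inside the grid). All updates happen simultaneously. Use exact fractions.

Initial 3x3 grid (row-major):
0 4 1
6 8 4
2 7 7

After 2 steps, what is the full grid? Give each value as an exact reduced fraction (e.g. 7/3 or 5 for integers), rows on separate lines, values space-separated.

Answer: 127/36 923/240 15/4
68/15 481/100 99/20
5 57/10 17/3

Derivation:
After step 1:
  10/3 13/4 3
  4 29/5 5
  5 6 6
After step 2:
  127/36 923/240 15/4
  68/15 481/100 99/20
  5 57/10 17/3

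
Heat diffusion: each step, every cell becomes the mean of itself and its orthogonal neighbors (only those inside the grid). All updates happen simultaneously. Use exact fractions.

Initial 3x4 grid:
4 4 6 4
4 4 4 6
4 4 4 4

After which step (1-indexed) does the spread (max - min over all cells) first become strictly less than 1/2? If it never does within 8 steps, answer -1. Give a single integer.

Answer: 5

Derivation:
Step 1: max=16/3, min=4, spread=4/3
Step 2: max=193/40, min=4, spread=33/40
Step 3: max=5179/1080, min=4, spread=859/1080
Step 4: max=300803/64800, min=3679/900, spread=7183/12960
Step 5: max=17891077/3888000, min=222211/54000, spread=378377/777600
  -> spread < 1/2 first at step 5
Step 6: max=1058781623/233280000, min=2249789/540000, spread=3474911/9331200
Step 7: max=63070000357/13996800000, min=203853989/48600000, spread=174402061/559872000
Step 8: max=3756516566063/839808000000, min=24639816727/5832000000, spread=1667063659/6718464000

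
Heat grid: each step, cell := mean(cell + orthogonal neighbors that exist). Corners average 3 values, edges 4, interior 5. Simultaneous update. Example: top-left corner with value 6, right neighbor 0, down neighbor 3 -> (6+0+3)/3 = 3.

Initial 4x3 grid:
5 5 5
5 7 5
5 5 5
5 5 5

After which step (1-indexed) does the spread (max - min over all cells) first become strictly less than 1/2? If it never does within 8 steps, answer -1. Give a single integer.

Answer: 2

Derivation:
Step 1: max=11/2, min=5, spread=1/2
Step 2: max=273/50, min=5, spread=23/50
  -> spread < 1/2 first at step 2
Step 3: max=12811/2400, min=1013/200, spread=131/480
Step 4: max=114551/21600, min=18391/3600, spread=841/4320
Step 5: max=45742051/8640000, min=3693373/720000, spread=56863/345600
Step 6: max=410334341/77760000, min=33389543/6480000, spread=386393/3110400
Step 7: max=163913723131/31104000000, min=13380358813/2592000000, spread=26795339/248832000
Step 8: max=9815015714129/1866240000000, min=804686149667/155520000000, spread=254051069/2985984000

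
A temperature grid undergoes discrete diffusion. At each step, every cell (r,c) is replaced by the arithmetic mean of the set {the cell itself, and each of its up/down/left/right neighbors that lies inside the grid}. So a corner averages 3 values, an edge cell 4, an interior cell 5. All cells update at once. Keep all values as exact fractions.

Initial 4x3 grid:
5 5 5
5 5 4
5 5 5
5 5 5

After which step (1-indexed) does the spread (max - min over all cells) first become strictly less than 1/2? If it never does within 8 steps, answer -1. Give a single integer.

Step 1: max=5, min=14/3, spread=1/3
  -> spread < 1/2 first at step 1
Step 2: max=5, min=569/120, spread=31/120
Step 3: max=5, min=5189/1080, spread=211/1080
Step 4: max=8953/1800, min=523103/108000, spread=14077/108000
Step 5: max=536317/108000, min=4719593/972000, spread=5363/48600
Step 6: max=297131/60000, min=142059191/29160000, spread=93859/1166400
Step 7: max=480663533/97200000, min=8537725519/1749600000, spread=4568723/69984000
Step 8: max=14398381111/2916000000, min=513099564371/104976000000, spread=8387449/167961600

Answer: 1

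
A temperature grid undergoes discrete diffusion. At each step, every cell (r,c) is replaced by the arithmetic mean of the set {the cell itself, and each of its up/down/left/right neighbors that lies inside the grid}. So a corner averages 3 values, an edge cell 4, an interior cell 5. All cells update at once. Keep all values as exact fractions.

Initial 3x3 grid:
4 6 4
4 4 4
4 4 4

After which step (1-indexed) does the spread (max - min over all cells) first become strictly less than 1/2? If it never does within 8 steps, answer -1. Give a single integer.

Step 1: max=14/3, min=4, spread=2/3
Step 2: max=547/120, min=4, spread=67/120
Step 3: max=4757/1080, min=407/100, spread=1807/5400
  -> spread < 1/2 first at step 3
Step 4: max=1885963/432000, min=11161/2700, spread=33401/144000
Step 5: max=16781933/3888000, min=1123391/270000, spread=3025513/19440000
Step 6: max=6685726867/1555200000, min=60355949/14400000, spread=53531/497664
Step 7: max=399280925849/93312000000, min=16343116051/3888000000, spread=450953/5971968
Step 8: max=23903783560603/5598720000000, min=1967248610519/466560000000, spread=3799043/71663616

Answer: 3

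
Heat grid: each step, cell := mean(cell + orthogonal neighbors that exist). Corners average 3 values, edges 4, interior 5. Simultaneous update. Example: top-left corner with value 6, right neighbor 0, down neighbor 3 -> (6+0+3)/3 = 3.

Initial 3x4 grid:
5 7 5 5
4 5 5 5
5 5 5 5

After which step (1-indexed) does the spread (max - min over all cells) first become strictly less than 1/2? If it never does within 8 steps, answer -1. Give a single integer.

Answer: 3

Derivation:
Step 1: max=11/2, min=14/3, spread=5/6
Step 2: max=323/60, min=173/36, spread=26/45
Step 3: max=1047/200, min=10627/2160, spread=3403/10800
  -> spread < 1/2 first at step 3
Step 4: max=140173/27000, min=643889/129600, spread=144707/648000
Step 5: max=464089/90000, min=38970691/7776000, spread=5632993/38880000
Step 6: max=3465097/675000, min=2347857209/466560000, spread=236089187/2332800000
Step 7: max=1659613459/324000000, min=141354374731/27993600000, spread=10181140633/139968000000
Step 8: max=99372777431/19440000000, min=8497806344129/1679616000000, spread=440008129547/8398080000000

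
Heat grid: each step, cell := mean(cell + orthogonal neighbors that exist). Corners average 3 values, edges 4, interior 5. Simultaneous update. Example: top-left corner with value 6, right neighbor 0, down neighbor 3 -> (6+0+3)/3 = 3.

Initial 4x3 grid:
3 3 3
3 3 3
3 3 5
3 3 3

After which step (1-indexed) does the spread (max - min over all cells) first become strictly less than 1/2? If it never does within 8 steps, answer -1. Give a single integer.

Answer: 3

Derivation:
Step 1: max=11/3, min=3, spread=2/3
Step 2: max=211/60, min=3, spread=31/60
Step 3: max=1831/540, min=3, spread=211/540
  -> spread < 1/2 first at step 3
Step 4: max=178897/54000, min=2747/900, spread=14077/54000
Step 5: max=1598407/486000, min=165683/54000, spread=5363/24300
Step 6: max=47480809/14580000, min=92869/30000, spread=93859/583200
Step 7: max=2834674481/874800000, min=151136467/48600000, spread=4568723/34992000
Step 8: max=169244435629/52488000000, min=4555618889/1458000000, spread=8387449/83980800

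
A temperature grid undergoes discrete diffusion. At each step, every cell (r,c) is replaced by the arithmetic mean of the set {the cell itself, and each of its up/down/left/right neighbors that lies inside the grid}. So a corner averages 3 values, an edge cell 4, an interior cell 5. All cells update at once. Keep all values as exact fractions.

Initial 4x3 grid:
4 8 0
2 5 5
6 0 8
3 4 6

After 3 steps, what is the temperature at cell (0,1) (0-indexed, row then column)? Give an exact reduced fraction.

Step 1: cell (0,1) = 17/4
Step 2: cell (0,1) = 69/16
Step 3: cell (0,1) = 6953/1600
Full grid after step 3:
  1817/432 6953/1600 941/216
  3737/900 4163/1000 32471/7200
  13693/3600 13009/3000 3579/800
  8621/2160 59497/14400 189/40

Answer: 6953/1600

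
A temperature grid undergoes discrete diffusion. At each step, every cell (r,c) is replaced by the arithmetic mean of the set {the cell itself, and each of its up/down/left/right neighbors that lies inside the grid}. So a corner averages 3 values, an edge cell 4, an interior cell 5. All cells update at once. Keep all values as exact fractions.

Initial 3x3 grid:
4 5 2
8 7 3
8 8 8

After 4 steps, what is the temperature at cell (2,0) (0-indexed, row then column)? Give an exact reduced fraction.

Answer: 5407/800

Derivation:
Step 1: cell (2,0) = 8
Step 2: cell (2,0) = 15/2
Step 3: cell (2,0) = 283/40
Step 4: cell (2,0) = 5407/800
Full grid after step 4:
  752459/129600 260971/48000 334817/64800
  5454853/864000 67223/11250 1213807/216000
  5407/800 5619353/864000 796309/129600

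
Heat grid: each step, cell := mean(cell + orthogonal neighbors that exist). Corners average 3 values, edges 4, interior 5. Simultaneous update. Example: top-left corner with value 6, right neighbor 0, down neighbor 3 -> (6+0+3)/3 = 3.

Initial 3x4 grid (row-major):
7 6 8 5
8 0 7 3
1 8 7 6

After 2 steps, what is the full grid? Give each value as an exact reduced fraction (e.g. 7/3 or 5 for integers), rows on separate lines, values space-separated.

Answer: 65/12 491/80 265/48 205/36
337/60 481/100 591/100 251/48
41/9 337/60 16/3 211/36

Derivation:
After step 1:
  7 21/4 13/2 16/3
  4 29/5 5 21/4
  17/3 4 7 16/3
After step 2:
  65/12 491/80 265/48 205/36
  337/60 481/100 591/100 251/48
  41/9 337/60 16/3 211/36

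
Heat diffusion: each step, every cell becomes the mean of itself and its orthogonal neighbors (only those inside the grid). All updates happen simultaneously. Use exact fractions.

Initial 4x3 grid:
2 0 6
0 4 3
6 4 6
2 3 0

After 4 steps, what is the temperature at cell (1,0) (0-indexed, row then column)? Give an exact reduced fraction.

Answer: 294623/108000

Derivation:
Step 1: cell (1,0) = 3
Step 2: cell (1,0) = 133/60
Step 3: cell (1,0) = 2591/900
Step 4: cell (1,0) = 294623/108000
Full grid after step 4:
  86189/32400 593761/216000 34163/10800
  294623/108000 17639/5625 19111/6000
  340793/108000 1125521/360000 20551/6000
  402671/129600 2855779/864000 139757/43200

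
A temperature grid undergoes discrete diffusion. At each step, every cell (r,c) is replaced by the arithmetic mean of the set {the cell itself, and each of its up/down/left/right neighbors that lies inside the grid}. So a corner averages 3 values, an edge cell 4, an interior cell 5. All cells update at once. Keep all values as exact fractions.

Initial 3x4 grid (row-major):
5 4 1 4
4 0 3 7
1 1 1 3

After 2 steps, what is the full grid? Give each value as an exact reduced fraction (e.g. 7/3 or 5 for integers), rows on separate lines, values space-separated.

After step 1:
  13/3 5/2 3 4
  5/2 12/5 12/5 17/4
  2 3/4 2 11/3
After step 2:
  28/9 367/120 119/40 15/4
  337/120 211/100 281/100 859/240
  7/4 143/80 529/240 119/36

Answer: 28/9 367/120 119/40 15/4
337/120 211/100 281/100 859/240
7/4 143/80 529/240 119/36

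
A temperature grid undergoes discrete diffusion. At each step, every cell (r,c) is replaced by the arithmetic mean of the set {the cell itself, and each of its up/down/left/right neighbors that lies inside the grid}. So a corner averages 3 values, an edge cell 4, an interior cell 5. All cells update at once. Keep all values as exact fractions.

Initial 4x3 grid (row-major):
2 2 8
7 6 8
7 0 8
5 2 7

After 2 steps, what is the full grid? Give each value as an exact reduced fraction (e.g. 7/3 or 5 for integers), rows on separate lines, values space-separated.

Answer: 41/9 563/120 6
1111/240 267/50 477/80
1171/240 116/25 1411/240
155/36 553/120 179/36

Derivation:
After step 1:
  11/3 9/2 6
  11/2 23/5 15/2
  19/4 23/5 23/4
  14/3 7/2 17/3
After step 2:
  41/9 563/120 6
  1111/240 267/50 477/80
  1171/240 116/25 1411/240
  155/36 553/120 179/36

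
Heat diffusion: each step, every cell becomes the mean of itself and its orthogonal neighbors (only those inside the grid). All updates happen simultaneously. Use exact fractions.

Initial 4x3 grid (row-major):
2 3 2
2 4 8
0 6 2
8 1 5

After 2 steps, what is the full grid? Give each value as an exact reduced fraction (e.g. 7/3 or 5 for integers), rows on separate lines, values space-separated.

Answer: 85/36 841/240 133/36
97/30 319/100 1091/240
29/10 429/100 871/240
4 199/60 155/36

Derivation:
After step 1:
  7/3 11/4 13/3
  2 23/5 4
  4 13/5 21/4
  3 5 8/3
After step 2:
  85/36 841/240 133/36
  97/30 319/100 1091/240
  29/10 429/100 871/240
  4 199/60 155/36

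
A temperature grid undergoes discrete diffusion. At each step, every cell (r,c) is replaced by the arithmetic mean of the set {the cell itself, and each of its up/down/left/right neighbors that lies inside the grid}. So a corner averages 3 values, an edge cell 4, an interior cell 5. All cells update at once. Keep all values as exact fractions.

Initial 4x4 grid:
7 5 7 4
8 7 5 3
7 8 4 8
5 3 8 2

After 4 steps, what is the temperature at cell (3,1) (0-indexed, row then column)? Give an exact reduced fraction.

Step 1: cell (3,1) = 6
Step 2: cell (3,1) = 421/80
Step 3: cell (3,1) = 187/32
Step 4: cell (3,1) = 45651/8000
Full grid after step 4:
  52337/8100 267047/43200 1204531/216000 85741/16200
  279641/43200 273673/45000 127433/22500 1125481/216000
  443959/72000 180743/30000 54799/10000 25621/4800
  4337/720 45651/8000 79711/14400 56401/10800

Answer: 45651/8000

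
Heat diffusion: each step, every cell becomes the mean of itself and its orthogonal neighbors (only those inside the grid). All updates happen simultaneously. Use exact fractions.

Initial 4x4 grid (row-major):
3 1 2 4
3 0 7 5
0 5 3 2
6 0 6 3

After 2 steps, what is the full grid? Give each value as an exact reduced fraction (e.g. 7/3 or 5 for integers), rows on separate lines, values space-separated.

After step 1:
  7/3 3/2 7/2 11/3
  3/2 16/5 17/5 9/2
  7/2 8/5 23/5 13/4
  2 17/4 3 11/3
After step 2:
  16/9 79/30 181/60 35/9
  79/30 56/25 96/25 889/240
  43/20 343/100 317/100 961/240
  13/4 217/80 931/240 119/36

Answer: 16/9 79/30 181/60 35/9
79/30 56/25 96/25 889/240
43/20 343/100 317/100 961/240
13/4 217/80 931/240 119/36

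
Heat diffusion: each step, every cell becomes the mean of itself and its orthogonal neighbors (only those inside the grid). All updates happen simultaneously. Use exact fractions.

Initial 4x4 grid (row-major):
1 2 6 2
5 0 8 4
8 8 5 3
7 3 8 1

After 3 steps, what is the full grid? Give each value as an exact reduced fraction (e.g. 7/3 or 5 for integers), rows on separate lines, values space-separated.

Answer: 7741/2160 1015/288 9877/2400 323/80
1487/360 27151/6000 8537/2000 881/200
3319/600 10073/2000 10061/2000 2549/600
459/80 4607/800 11501/2400 3263/720

Derivation:
After step 1:
  8/3 9/4 9/2 4
  7/2 23/5 23/5 17/4
  7 24/5 32/5 13/4
  6 13/2 17/4 4
After step 2:
  101/36 841/240 307/80 17/4
  533/120 79/20 487/100 161/40
  213/40 293/50 233/50 179/40
  13/2 431/80 423/80 23/6
After step 3:
  7741/2160 1015/288 9877/2400 323/80
  1487/360 27151/6000 8537/2000 881/200
  3319/600 10073/2000 10061/2000 2549/600
  459/80 4607/800 11501/2400 3263/720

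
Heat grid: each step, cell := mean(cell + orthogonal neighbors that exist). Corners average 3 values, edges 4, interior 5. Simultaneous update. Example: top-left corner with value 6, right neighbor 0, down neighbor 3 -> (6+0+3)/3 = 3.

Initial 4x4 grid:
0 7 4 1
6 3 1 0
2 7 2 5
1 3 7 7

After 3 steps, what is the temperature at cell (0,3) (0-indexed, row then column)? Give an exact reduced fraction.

Answer: 127/54

Derivation:
Step 1: cell (0,3) = 5/3
Step 2: cell (0,3) = 20/9
Step 3: cell (0,3) = 127/54
Full grid after step 3:
  4129/1080 24107/7200 21667/7200 127/54
  24887/7200 2243/600 1123/375 21037/7200
  8837/2400 891/250 12037/3000 26453/7200
  17/5 9827/2400 30833/7200 4987/1080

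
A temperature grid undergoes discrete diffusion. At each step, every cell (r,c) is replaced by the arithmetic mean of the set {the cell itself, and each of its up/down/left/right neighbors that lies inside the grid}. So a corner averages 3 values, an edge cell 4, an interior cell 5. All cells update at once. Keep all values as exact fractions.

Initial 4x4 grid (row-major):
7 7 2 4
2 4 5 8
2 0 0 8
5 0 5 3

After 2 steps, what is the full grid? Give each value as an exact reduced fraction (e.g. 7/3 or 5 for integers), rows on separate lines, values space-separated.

After step 1:
  16/3 5 9/2 14/3
  15/4 18/5 19/5 25/4
  9/4 6/5 18/5 19/4
  7/3 5/2 2 16/3
After step 2:
  169/36 553/120 539/120 185/36
  56/15 347/100 87/20 73/15
  143/60 263/100 307/100 299/60
  85/36 241/120 403/120 145/36

Answer: 169/36 553/120 539/120 185/36
56/15 347/100 87/20 73/15
143/60 263/100 307/100 299/60
85/36 241/120 403/120 145/36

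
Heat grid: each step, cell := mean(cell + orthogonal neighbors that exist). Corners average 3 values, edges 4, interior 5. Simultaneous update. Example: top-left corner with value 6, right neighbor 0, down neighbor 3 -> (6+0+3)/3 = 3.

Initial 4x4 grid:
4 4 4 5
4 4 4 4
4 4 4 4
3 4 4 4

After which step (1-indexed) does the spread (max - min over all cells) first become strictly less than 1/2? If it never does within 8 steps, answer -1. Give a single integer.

Step 1: max=13/3, min=11/3, spread=2/3
Step 2: max=77/18, min=67/18, spread=5/9
Step 3: max=905/216, min=823/216, spread=41/108
  -> spread < 1/2 first at step 3
Step 4: max=26963/6480, min=24877/6480, spread=1043/3240
Step 5: max=803153/194400, min=752047/194400, spread=25553/97200
Step 6: max=23973863/5832000, min=22682137/5832000, spread=645863/2916000
Step 7: max=716065973/174960000, min=683614027/174960000, spread=16225973/87480000
Step 8: max=21404540783/5248800000, min=20585859217/5248800000, spread=409340783/2624400000

Answer: 3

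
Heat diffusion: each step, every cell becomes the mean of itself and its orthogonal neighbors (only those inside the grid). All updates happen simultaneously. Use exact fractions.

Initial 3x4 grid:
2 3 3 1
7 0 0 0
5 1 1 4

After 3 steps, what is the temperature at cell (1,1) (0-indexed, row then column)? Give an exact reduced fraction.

Answer: 1439/600

Derivation:
Step 1: cell (1,1) = 11/5
Step 2: cell (1,1) = 41/20
Step 3: cell (1,1) = 1439/600
Full grid after step 3:
  733/240 367/160 497/288 188/135
  4291/1440 1439/600 617/400 1363/960
  6587/2160 3283/1440 493/288 1499/1080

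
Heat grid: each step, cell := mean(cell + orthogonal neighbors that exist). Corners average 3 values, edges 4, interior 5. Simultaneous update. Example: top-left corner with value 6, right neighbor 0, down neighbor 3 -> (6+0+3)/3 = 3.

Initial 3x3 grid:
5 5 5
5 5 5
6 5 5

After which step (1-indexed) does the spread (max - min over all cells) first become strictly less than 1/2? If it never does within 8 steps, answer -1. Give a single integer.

Answer: 1

Derivation:
Step 1: max=16/3, min=5, spread=1/3
  -> spread < 1/2 first at step 1
Step 2: max=95/18, min=5, spread=5/18
Step 3: max=1121/216, min=5, spread=41/216
Step 4: max=66931/12960, min=1811/360, spread=347/2592
Step 5: max=3994937/777600, min=18157/3600, spread=2921/31104
Step 6: max=239108539/46656000, min=2185483/432000, spread=24611/373248
Step 7: max=14315522033/2799360000, min=49256741/9720000, spread=207329/4478976
Step 8: max=857837952451/167961600000, min=2630801599/518400000, spread=1746635/53747712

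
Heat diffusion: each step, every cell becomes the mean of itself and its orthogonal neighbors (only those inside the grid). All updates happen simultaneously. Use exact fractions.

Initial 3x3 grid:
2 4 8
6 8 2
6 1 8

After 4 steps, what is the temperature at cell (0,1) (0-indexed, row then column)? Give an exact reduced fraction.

Step 1: cell (0,1) = 11/2
Step 2: cell (0,1) = 551/120
Step 3: cell (0,1) = 37147/7200
Step 4: cell (0,1) = 2116259/432000
Full grid after step 4:
  5963/1200 2116259/432000 20797/4050
  2078509/432000 1826741/360000 2145259/432000
  643579/129600 1401631/288000 658679/129600

Answer: 2116259/432000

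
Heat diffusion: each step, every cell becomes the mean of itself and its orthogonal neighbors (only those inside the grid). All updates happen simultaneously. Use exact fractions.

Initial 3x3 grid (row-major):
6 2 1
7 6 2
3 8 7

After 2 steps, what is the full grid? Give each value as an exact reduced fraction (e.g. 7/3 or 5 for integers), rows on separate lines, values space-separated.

Answer: 19/4 185/48 113/36
43/8 97/20 49/12
35/6 17/3 47/9

Derivation:
After step 1:
  5 15/4 5/3
  11/2 5 4
  6 6 17/3
After step 2:
  19/4 185/48 113/36
  43/8 97/20 49/12
  35/6 17/3 47/9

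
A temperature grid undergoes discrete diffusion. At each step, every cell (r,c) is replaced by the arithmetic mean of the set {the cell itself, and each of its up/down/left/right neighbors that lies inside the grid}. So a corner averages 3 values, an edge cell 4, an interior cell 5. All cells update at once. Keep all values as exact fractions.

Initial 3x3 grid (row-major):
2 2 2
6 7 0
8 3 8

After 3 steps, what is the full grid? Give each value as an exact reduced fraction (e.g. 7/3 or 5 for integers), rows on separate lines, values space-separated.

Answer: 521/135 52577/14400 3253/1080
23209/4800 8083/2000 6253/1600
11101/2160 36551/7200 9271/2160

Derivation:
After step 1:
  10/3 13/4 4/3
  23/4 18/5 17/4
  17/3 13/2 11/3
After step 2:
  37/9 691/240 53/18
  367/80 467/100 257/80
  215/36 583/120 173/36
After step 3:
  521/135 52577/14400 3253/1080
  23209/4800 8083/2000 6253/1600
  11101/2160 36551/7200 9271/2160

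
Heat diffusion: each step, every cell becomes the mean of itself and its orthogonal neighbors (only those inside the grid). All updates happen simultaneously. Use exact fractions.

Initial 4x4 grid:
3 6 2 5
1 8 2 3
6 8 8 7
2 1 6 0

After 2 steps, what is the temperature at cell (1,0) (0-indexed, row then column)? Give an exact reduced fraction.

Answer: 205/48

Derivation:
Step 1: cell (1,0) = 9/2
Step 2: cell (1,0) = 205/48
Full grid after step 2:
  151/36 101/24 493/120 34/9
  205/48 501/100 119/25 1001/240
  359/80 259/50 101/20 1157/240
  23/6 43/10 139/30 151/36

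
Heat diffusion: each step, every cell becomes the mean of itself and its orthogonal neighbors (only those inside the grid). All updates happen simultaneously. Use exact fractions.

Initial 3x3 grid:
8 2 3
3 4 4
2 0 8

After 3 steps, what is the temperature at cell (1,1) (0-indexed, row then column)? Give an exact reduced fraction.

Answer: 6863/2000

Derivation:
Step 1: cell (1,1) = 13/5
Step 2: cell (1,1) = 387/100
Step 3: cell (1,1) = 6863/2000
Full grid after step 3:
  3973/1080 56497/14400 167/45
  17399/4800 6863/2000 18649/4800
  6691/2160 25261/7200 283/80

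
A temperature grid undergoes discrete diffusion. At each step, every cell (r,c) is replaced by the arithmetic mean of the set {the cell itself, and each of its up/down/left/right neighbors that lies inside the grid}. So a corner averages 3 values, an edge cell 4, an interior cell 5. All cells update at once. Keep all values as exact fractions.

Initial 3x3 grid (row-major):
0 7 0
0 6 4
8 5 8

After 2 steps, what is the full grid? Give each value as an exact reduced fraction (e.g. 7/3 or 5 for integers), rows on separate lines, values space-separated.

Answer: 109/36 273/80 137/36
437/120 112/25 547/120
175/36 423/80 203/36

Derivation:
After step 1:
  7/3 13/4 11/3
  7/2 22/5 9/2
  13/3 27/4 17/3
After step 2:
  109/36 273/80 137/36
  437/120 112/25 547/120
  175/36 423/80 203/36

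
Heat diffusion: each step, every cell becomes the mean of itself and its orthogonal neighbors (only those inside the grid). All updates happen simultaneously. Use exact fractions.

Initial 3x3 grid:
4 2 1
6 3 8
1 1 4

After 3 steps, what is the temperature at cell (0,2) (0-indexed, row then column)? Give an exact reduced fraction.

Step 1: cell (0,2) = 11/3
Step 2: cell (0,2) = 61/18
Step 3: cell (0,2) = 787/216
Full grid after step 3:
  125/36 973/288 787/216
  931/288 847/240 85/24
  1391/432 619/192 1561/432

Answer: 787/216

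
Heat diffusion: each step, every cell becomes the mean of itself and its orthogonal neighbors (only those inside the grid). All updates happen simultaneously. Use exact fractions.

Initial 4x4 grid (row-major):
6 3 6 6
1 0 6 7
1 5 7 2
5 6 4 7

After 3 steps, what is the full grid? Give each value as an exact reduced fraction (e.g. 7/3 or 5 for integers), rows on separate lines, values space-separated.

After step 1:
  10/3 15/4 21/4 19/3
  2 3 26/5 21/4
  3 19/5 24/5 23/4
  4 5 6 13/3
After step 2:
  109/36 23/6 77/15 101/18
  17/6 71/20 47/10 169/30
  16/5 98/25 511/100 151/30
  4 47/10 151/30 193/36
After step 3:
  349/108 1399/360 347/72 737/135
  227/72 5651/1500 3619/750 236/45
  2093/600 512/125 7139/1500 1189/225
  119/30 331/75 2273/450 2777/540

Answer: 349/108 1399/360 347/72 737/135
227/72 5651/1500 3619/750 236/45
2093/600 512/125 7139/1500 1189/225
119/30 331/75 2273/450 2777/540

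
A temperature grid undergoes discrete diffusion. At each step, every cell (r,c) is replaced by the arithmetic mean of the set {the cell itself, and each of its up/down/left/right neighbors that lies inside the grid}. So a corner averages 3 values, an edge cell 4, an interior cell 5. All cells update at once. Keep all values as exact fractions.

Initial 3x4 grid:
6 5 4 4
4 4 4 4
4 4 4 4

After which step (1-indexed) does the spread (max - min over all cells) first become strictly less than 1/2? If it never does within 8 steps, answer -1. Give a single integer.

Step 1: max=5, min=4, spread=1
Step 2: max=19/4, min=4, spread=3/4
Step 3: max=183/40, min=4, spread=23/40
Step 4: max=32263/7200, min=7247/1800, spread=131/288
  -> spread < 1/2 first at step 4
Step 5: max=1906597/432000, min=438053/108000, spread=30877/86400
Step 6: max=37742501/8640000, min=1470199/360000, spread=98309/345600
Step 7: max=6741593477/1555200000, min=199672811/48600000, spread=14082541/62208000
Step 8: max=402201822143/93312000000, min=6019760137/1458000000, spread=135497387/746496000

Answer: 4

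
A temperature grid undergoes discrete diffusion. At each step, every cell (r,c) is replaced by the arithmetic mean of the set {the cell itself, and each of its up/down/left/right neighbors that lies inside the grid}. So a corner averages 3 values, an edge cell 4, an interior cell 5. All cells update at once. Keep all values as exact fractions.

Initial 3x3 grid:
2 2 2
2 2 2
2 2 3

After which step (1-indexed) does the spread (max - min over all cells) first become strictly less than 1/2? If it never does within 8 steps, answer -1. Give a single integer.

Answer: 1

Derivation:
Step 1: max=7/3, min=2, spread=1/3
  -> spread < 1/2 first at step 1
Step 2: max=41/18, min=2, spread=5/18
Step 3: max=473/216, min=2, spread=41/216
Step 4: max=28051/12960, min=731/360, spread=347/2592
Step 5: max=1662137/777600, min=7357/3600, spread=2921/31104
Step 6: max=99140539/46656000, min=889483/432000, spread=24611/373248
Step 7: max=5917442033/2799360000, min=20096741/9720000, spread=207329/4478976
Step 8: max=353953152451/167961600000, min=1075601599/518400000, spread=1746635/53747712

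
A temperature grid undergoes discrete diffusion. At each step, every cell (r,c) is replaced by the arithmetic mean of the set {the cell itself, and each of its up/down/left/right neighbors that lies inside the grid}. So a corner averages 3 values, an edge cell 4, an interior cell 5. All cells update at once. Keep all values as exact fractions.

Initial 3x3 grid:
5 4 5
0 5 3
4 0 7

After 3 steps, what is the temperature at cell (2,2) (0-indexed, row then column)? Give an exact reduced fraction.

Step 1: cell (2,2) = 10/3
Step 2: cell (2,2) = 37/9
Step 3: cell (2,2) = 1901/540
Full grid after step 3:
  2363/720 18961/4800 2833/720
  23729/7200 19771/6000 14677/3600
  2977/1080 12377/3600 1901/540

Answer: 1901/540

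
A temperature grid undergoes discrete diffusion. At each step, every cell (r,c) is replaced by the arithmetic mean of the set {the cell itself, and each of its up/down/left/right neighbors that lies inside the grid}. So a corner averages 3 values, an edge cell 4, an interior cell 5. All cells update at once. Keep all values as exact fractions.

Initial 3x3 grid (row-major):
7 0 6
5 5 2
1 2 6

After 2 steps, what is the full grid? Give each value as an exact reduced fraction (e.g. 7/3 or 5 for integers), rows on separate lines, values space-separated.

Answer: 13/3 419/120 143/36
419/120 401/100 271/80
32/9 123/40 139/36

Derivation:
After step 1:
  4 9/2 8/3
  9/2 14/5 19/4
  8/3 7/2 10/3
After step 2:
  13/3 419/120 143/36
  419/120 401/100 271/80
  32/9 123/40 139/36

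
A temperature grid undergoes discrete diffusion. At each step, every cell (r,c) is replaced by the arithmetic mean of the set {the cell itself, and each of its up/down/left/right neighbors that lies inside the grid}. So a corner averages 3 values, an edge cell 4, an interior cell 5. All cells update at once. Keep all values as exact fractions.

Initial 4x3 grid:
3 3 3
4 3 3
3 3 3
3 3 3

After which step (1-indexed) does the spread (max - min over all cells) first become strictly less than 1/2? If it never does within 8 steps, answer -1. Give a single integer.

Answer: 1

Derivation:
Step 1: max=10/3, min=3, spread=1/3
  -> spread < 1/2 first at step 1
Step 2: max=391/120, min=3, spread=31/120
Step 3: max=3451/1080, min=3, spread=211/1080
Step 4: max=340897/108000, min=5447/1800, spread=14077/108000
Step 5: max=3056407/972000, min=327683/108000, spread=5363/48600
Step 6: max=91220809/29160000, min=182869/60000, spread=93859/1166400
Step 7: max=5459074481/1749600000, min=296936467/97200000, spread=4568723/69984000
Step 8: max=326708435629/104976000000, min=8929618889/2916000000, spread=8387449/167961600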